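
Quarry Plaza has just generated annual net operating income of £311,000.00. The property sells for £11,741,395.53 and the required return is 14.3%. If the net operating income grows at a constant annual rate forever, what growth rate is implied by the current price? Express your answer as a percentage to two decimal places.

P = D₀(1+g)/(r−g) ⇒ P(r−g) = D₀(1+g) ⇒ g(P+D₀) = P·r − D₀
g = (P·r − D₀)/(P + D₀) = (£11,741,395.53×0.143 − £311,000.00) / (£11,741,395.53 + £311,000.00) = 0.113506

11.35%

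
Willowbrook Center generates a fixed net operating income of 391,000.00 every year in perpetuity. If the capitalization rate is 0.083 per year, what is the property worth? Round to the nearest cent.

Level perpetuity: PV = C / r = 391,000.00 / 0.083 = 4,710,843.37

4710843.37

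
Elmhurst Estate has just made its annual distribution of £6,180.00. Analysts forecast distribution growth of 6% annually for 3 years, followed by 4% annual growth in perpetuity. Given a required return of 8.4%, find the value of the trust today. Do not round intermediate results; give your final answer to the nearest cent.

£154314.80

D_1 = 6550.80000
D_2 = 6943.84800
D_3 = 7360.47888
Terminal value at year 3: TV = D_3×(1+g_2)/(r−g_2) = 7654.89804/0.044 = 173974.95535
P_0 = D_1/(1+r)^1 + D_2/(1+r)^2 + D_3/(1+r)^3 + TV/(1+r)^3
    = 6043.17343 + 5909.37623 + 5778.54134 + 136583.70430 = 154314.79530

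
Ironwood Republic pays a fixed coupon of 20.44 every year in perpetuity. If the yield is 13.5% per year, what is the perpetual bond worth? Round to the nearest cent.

Level perpetuity: PV = C / r = 20.44 / 0.135 = 151.41

151.41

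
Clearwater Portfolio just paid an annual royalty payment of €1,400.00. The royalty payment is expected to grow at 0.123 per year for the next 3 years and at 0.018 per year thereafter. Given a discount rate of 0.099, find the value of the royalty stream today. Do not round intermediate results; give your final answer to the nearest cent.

€23159.27

D_1 = 1572.20000
D_2 = 1765.58060
D_3 = 1982.74701
Terminal value at year 3: TV = D_3×(1+g_2)/(r−g_2) = 2018.43646/0.081 = 24918.96864
P_0 = D_1/(1+r)^1 + D_2/(1+r)^2 + D_3/(1+r)^3 + TV/(1+r)^3
    = 1430.57325 + 1461.81416 + 1493.73730 + 18773.14291 = 23159.26762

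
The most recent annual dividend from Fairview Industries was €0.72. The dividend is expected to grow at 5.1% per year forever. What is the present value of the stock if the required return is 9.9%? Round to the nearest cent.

€15.77

D₁ = D₀ × (1 + g) = €0.72 × 1.051 = €0.7567
Growing perpetuity: P = D₁ / (r − g) = €0.7567 / (0.099 − 0.051) = €15.77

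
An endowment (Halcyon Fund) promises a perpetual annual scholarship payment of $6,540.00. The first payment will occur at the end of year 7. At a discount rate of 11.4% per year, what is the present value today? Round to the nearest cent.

Value at end of year 6: C / r = $6,540.00 / 0.114 = $57,368.4211
Discount to today: PV = $57,368.4211 / (1 + 0.114)^6 = $57,368.4211 / 1.911222 = $30,016.62

$30016.62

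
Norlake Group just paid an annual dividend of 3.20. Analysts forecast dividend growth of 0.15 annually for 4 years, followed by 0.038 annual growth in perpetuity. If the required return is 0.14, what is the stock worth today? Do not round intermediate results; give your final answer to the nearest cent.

46.81

D_1 = 3.68000
D_2 = 4.23200
D_3 = 4.86680
D_4 = 5.59682
Terminal value at year 4: TV = D_4×(1+g_2)/(r−g_2) = 5.80950/0.102 = 56.95587
P_0 = D_1/(1+r)^1 + D_2/(1+r)^2 + D_3/(1+r)^3 + D_4/(1+r)^4 + TV/(1+r)^4
    = 3.22807 + 3.25639 + 3.28495 + 3.31377 + 33.72245 = 46.80562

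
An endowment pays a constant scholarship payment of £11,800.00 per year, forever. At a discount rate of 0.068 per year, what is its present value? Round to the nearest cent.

Level perpetuity: PV = C / r = £11,800.00 / 0.068 = £173,529.41

£173529.41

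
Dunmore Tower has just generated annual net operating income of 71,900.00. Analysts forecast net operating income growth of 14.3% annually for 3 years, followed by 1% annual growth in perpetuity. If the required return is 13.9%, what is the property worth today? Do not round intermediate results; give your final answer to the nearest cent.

D_1 = 82181.70000
D_2 = 93933.68310
D_3 = 107366.19978
Terminal value at year 3: TV = D_3×(1+g_2)/(r−g_2) = 108439.86178/0.129 = 840619.08357
P_0 = D_1/(1+r)^1 + D_2/(1+r)^2 + D_3/(1+r)^3 + TV/(1+r)^3
    = 72152.50219 + 72405.89114 + 72660.16995 + 568889.70271 = 786108.26600

786108.27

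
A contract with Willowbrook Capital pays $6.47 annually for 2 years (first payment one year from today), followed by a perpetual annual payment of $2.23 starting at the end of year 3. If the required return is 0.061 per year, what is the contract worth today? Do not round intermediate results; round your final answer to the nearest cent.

PV of 2-year annuity: $6.47 × [1 − (1+0.061)^−2] / 0.061 = 11.84545
Perpetuity value at year 2: $2.23 / 0.061 = 36.55738
PV of perpetuity: 36.55738 / (1+0.061)^2 = 32.47463
Total PV = 11.84545 + 32.47463 = 44.32008

$44.32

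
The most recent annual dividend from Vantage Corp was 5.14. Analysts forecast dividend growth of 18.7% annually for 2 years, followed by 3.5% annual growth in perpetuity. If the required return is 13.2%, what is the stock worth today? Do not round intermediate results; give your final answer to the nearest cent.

D_1 = 6.10118
D_2 = 7.24210
Terminal value at year 2: TV = D_2×(1+g_2)/(r−g_2) = 7.49557/0.097 = 77.27396
P_0 = D_1/(1+r)^1 + D_2/(1+r)^2 + TV/(1+r)^2
    = 5.38973 + 5.65160 + 60.30319 = 71.34453

71.34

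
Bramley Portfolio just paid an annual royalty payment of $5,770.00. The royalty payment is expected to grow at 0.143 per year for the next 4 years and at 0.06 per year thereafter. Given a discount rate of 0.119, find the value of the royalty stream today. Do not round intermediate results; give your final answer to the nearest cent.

D_1 = 6595.11000
D_2 = 7538.21073
D_3 = 8616.17486
D_4 = 9848.28787
Terminal value at year 4: TV = D_4×(1+g_2)/(r−g_2) = 10439.18514/0.059 = 176935.34139
P_0 = D_1/(1+r)^1 + D_2/(1+r)^2 + D_3/(1+r)^3 + D_4/(1+r)^4 + TV/(1+r)^4
    = 5893.75335 + 6020.16093 + 6149.27966 + 6281.16770 + 112848.09763 = 137192.45928

$137192.46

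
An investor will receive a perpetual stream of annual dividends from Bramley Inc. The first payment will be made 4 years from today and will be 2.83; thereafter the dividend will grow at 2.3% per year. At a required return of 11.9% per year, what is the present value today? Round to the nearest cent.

Value at end of year 3: C₁ / (r − g) = 2.83 / (0.119 − 0.023) = 29.4792
Discount to today: PV = 29.4792 / (1 + 0.119)^3 = 29.4792 / 1.401168 = 21.04

21.04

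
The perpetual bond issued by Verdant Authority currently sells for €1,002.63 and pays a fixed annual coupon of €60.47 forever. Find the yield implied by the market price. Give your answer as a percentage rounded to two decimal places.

6.03%

P = C/r ⇒ r = C/P = €60.47/€1,002.63 = 0.060311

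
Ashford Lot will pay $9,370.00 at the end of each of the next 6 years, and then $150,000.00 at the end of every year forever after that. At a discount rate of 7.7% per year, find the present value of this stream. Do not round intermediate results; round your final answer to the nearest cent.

PV of 6-year annuity: $9,370.00 × [1 − (1+0.077)^−6] / 0.077 = 43713.44410
Perpetuity value at year 6: $150,000.00 / 0.077 = 1948051.94805
PV of perpetuity: 1948051.94805 / (1+0.077)^6 = 1248263.62198
Total PV = 43713.44410 + 1248263.62198 = 1291977.06608

$1291977.07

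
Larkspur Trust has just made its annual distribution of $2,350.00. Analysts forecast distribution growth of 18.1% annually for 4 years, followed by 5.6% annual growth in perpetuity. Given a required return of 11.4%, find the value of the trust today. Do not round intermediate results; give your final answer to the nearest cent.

$64946.85

D_1 = 2775.35000
D_2 = 3277.68835
D_3 = 3870.94994
D_4 = 4571.59188
Terminal value at year 4: TV = D_4×(1+g_2)/(r−g_2) = 4827.60103/0.058 = 83234.50045
P_0 = D_1/(1+r)^1 + D_2/(1+r)^2 + D_3/(1+r)^3 + D_4/(1+r)^4 + TV/(1+r)^4
    = 2491.33752 + 2641.17560 + 2800.02547 + 2968.42916 + 54045.88266 = 64946.85042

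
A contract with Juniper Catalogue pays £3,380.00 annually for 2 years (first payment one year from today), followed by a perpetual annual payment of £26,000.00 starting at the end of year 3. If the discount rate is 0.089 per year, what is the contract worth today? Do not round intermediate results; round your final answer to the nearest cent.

PV of 2-year annuity: £3,380.00 × [1 − (1+0.089)^−2] / 0.089 = 5953.87045
Perpetuity value at year 2: £26,000.00 / 0.089 = 292134.83146
PV of perpetuity: 292134.83146 / (1+0.089)^2 = 246335.82799
Total PV = 5953.87045 + 246335.82799 = 252289.69844

£252289.70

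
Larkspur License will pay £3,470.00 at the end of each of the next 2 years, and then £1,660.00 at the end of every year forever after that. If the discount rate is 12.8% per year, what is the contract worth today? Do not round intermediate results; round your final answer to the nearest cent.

PV of 2-year annuity: £3,470.00 × [1 − (1+0.128)^−2] / 0.128 = 5803.40526
Perpetuity value at year 2: £1,660.00 / 0.128 = 12968.75000
PV of perpetuity: 12968.75000 / (1+0.128)^2 = 10192.48120
Total PV = 5803.40526 + 10192.48120 = 15995.88646

£15995.89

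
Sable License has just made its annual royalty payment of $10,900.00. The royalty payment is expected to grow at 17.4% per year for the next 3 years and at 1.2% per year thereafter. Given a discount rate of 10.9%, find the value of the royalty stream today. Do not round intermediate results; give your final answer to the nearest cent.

$171595.40

D_1 = 12796.60000
D_2 = 15023.20840
D_3 = 17637.24666
Terminal value at year 3: TV = D_3×(1+g_2)/(r−g_2) = 17848.89362/0.097 = 184009.21259
P_0 = D_1/(1+r)^1 + D_2/(1+r)^2 + D_3/(1+r)^3 + TV/(1+r)^3
    = 11538.86384 + 12215.17236 + 12931.12025 + 134910.24422 = 171595.40067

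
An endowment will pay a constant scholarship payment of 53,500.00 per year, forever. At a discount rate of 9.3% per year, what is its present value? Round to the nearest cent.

575268.82

Level perpetuity: PV = C / r = 53,500.00 / 0.093 = 575,268.82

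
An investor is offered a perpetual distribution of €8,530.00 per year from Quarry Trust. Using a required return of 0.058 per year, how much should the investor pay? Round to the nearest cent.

Level perpetuity: PV = C / r = €8,530.00 / 0.058 = €147,068.97

€147068.97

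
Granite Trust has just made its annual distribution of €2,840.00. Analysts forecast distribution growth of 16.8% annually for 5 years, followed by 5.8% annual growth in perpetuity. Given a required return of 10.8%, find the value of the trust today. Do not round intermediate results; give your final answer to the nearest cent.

€94906.02

D_1 = 3317.12000
D_2 = 3874.39616
D_3 = 4525.29471
D_4 = 5285.54423
D_5 = 6173.51566
Terminal value at year 5: TV = D_5×(1+g_2)/(r−g_2) = 6531.57957/0.05 = 130631.59130
P_0 = D_1/(1+r)^1 + D_2/(1+r)^2 + D_3/(1+r)^3 + D_4/(1+r)^4 + D_5/(1+r)^5 + TV/(1+r)^5
    = 2993.79061 + 3155.90924 + 3326.80685 + 3506.95885 + 3696.86637 + 78225.69230 = 94906.02421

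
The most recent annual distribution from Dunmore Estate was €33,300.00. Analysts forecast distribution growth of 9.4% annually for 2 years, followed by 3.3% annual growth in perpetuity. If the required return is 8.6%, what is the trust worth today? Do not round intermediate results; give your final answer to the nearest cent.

D_1 = 36430.20000
D_2 = 39854.63880
Terminal value at year 2: TV = D_2×(1+g_2)/(r−g_2) = 41169.84188/0.053 = 776789.46944
P_0 = D_1/(1+r)^1 + D_2/(1+r)^2 + TV/(1+r)^2
    = 33545.30387 + 33792.41476 + 658633.29148 = 725971.01011

€725971.01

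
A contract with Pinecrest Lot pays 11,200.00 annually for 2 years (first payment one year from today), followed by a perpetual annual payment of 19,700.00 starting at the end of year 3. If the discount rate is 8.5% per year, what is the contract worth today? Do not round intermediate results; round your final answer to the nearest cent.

216710.23

PV of 2-year annuity: 11,200.00 × [1 − (1+0.085)^−2] / 0.085 = 19836.47986
Perpetuity value at year 2: 19,700.00 / 0.085 = 231764.70588
PV of perpetuity: 231764.70588 / (1+0.085)^2 = 196873.75470
Total PV = 19836.47986 + 196873.75470 = 216710.23456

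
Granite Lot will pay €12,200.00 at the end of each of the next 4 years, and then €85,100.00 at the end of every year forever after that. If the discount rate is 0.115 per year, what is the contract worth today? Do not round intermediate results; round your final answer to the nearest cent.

€516225.15

PV of 4-year annuity: €12,200.00 × [1 − (1+0.115)^−4] / 0.115 = 37449.28835
Perpetuity value at year 4: €85,100.00 / 0.115 = 740000.00000
PV of perpetuity: 740000.00000 / (1+0.115)^4 = 478775.86567
Total PV = 37449.28835 + 478775.86567 = 516225.15403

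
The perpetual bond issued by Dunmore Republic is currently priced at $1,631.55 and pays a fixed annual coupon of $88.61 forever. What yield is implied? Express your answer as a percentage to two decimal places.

P = C/r ⇒ r = C/P = $88.61/$1,631.55 = 0.054310

5.43%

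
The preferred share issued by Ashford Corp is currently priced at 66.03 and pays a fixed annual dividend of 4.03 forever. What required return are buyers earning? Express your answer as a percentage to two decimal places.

P = C/r ⇒ r = C/P = 4.03/66.03 = 0.061033

6.10%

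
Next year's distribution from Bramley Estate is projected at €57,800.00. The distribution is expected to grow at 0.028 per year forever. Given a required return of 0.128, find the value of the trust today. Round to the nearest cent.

Growing perpetuity: P = D₁ / (r − g) = €57,800.0000 / (0.128 − 0.028) = €578,000.00

€578000.00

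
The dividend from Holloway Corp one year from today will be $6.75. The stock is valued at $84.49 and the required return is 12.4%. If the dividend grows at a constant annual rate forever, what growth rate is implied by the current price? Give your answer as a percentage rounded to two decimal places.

4.41%

P = D₁/(r−g) ⇒ g = r − D₁/P = 0.124 − $6.75/$84.49 = 0.044109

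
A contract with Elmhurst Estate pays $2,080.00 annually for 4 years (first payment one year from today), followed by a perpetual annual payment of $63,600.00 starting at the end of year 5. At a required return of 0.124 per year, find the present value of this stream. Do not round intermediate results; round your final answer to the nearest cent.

$327608.82

PV of 4-year annuity: $2,080.00 × [1 − (1+0.124)^−4] / 0.124 = 6264.83026
Perpetuity value at year 4: $63,600.00 / 0.124 = 512903.22581
PV of perpetuity: 512903.22581 / (1+0.124)^4 = 321343.99275
Total PV = 6264.83026 + 321343.99275 = 327608.82301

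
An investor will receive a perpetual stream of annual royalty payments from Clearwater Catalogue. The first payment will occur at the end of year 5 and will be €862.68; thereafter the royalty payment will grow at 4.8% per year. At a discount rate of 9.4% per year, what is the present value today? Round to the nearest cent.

€13092.50

Value at end of year 4: C₁ / (r − g) = €862.68 / (0.094 − 0.048) = €18,753.9130
Discount to today: PV = €18,753.9130 / (1 + 0.094)^4 = €18,753.9130 / 1.432416 = €13,092.50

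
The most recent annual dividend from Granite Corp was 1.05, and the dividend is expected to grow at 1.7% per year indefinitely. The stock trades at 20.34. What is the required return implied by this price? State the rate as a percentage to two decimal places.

D₁ = 1.05 × 1.017 = 1.0679
P = D₁/(r − g) ⇒ r = D₁/P + g = 1.0679/20.34 + 0.017 = 0.052500 + 0.017 = 0.069500

6.95%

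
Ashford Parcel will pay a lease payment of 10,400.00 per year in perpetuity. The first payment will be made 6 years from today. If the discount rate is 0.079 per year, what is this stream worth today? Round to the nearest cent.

Value at end of year 5: C / r = 10,400.00 / 0.079 = 131,645.5696
Discount to today: PV = 131,645.5696 / (1 + 0.079)^5 = 131,645.5696 / 1.462538 = 90,011.71

90011.71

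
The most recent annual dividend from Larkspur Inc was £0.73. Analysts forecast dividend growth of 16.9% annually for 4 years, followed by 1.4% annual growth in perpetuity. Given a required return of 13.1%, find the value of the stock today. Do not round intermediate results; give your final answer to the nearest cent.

£10.39

D_1 = 0.85337
D_2 = 0.99759
D_3 = 1.16618
D_4 = 1.36327
Terminal value at year 4: TV = D_4×(1+g_2)/(r−g_2) = 1.38235/0.117 = 11.81498
P_0 = D_1/(1+r)^1 + D_2/(1+r)^2 + D_3/(1+r)^3 + D_4/(1+r)^4 + TV/(1+r)^4
    = 0.75453 + 0.77988 + 0.80608 + 0.83316 + 7.22075 = 10.39440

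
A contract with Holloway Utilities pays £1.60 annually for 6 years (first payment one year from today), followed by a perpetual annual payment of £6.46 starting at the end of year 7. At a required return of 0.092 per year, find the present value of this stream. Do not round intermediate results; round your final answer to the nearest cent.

£48.55

PV of 6-year annuity: £1.60 × [1 − (1+0.092)^−6] / 0.092 = 7.13487
Perpetuity value at year 6: £6.46 / 0.092 = 70.21739
PV of perpetuity: 70.21739 / (1+0.092)^6 = 41.41035
Total PV = 7.13487 + 41.41035 = 48.54522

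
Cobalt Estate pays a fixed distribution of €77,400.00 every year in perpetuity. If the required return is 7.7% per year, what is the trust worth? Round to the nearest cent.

Level perpetuity: PV = C / r = €77,400.00 / 0.077 = €1,005,194.81

€1005194.81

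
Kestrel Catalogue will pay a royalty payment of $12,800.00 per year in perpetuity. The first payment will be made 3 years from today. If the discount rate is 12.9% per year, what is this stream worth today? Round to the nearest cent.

$77845.30

Value at end of year 2: C / r = $12,800.00 / 0.129 = $99,224.8062
Discount to today: PV = $99,224.8062 / (1 + 0.129)^2 = $99,224.8062 / 1.274641 = $77,845.30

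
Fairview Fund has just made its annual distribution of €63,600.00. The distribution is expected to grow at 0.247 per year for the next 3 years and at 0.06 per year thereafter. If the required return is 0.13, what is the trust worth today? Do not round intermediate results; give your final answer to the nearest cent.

€1527390.86

D_1 = 79309.20000
D_2 = 98898.57240
D_3 = 123326.51978
Terminal value at year 3: TV = D_3×(1+g_2)/(r−g_2) = 130726.11097/0.07 = 1867515.87100
P_0 = D_1/(1+r)^1 + D_2/(1+r)^2 + D_3/(1+r)^3 + TV/(1+r)^3
    = 70185.13274 + 77452.08897 + 85471.46455 + 1294282.17745 = 1527390.86371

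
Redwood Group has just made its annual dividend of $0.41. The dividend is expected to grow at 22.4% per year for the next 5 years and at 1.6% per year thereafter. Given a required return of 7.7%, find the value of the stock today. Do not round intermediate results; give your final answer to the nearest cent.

$16.01

D_1 = 0.50184
D_2 = 0.61425
D_3 = 0.75184
D_4 = 0.92026
D_5 = 1.12640
Terminal value at year 5: TV = D_5×(1+g_2)/(r−g_2) = 1.14442/0.061 = 18.76095
P_0 = D_1/(1+r)^1 + D_2/(1+r)^2 + D_3/(1+r)^3 + D_4/(1+r)^4 + D_5/(1+r)^5 + TV/(1+r)^5
    = 0.46596 + 0.52956 + 0.60184 + 0.68399 + 0.77734 + 12.94721 = 16.00590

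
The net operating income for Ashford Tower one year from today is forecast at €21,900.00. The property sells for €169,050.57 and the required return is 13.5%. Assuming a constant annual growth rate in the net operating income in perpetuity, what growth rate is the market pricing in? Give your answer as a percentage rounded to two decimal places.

P = D₁/(r−g) ⇒ g = r − D₁/P = 0.135 − €21,900.00/€169,050.57 = 0.005453

0.55%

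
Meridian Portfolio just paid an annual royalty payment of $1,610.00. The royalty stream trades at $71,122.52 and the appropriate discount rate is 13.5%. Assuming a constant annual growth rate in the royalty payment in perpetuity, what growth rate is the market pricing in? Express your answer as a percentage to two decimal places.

10.99%

P = D₀(1+g)/(r−g) ⇒ P(r−g) = D₀(1+g) ⇒ g(P+D₀) = P·r − D₀
g = (P·r − D₀)/(P + D₀) = ($71,122.52×0.135 − $1,610.00) / ($71,122.52 + $1,610.00) = 0.109876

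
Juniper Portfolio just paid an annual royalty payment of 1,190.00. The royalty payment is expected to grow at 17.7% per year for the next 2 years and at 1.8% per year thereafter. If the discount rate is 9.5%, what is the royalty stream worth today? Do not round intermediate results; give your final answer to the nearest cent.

20831.29

D_1 = 1400.63000
D_2 = 1648.54151
Terminal value at year 2: TV = D_2×(1+g_2)/(r−g_2) = 1678.21526/0.077 = 21795.00334
P_0 = D_1/(1+r)^1 + D_2/(1+r)^2 + TV/(1+r)^2
    = 1279.11416 + 1374.90170 + 18177.27182 = 20831.28767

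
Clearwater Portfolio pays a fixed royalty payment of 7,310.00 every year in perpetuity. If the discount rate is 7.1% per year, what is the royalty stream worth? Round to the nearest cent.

102957.75

Level perpetuity: PV = C / r = 7,310.00 / 0.071 = 102,957.75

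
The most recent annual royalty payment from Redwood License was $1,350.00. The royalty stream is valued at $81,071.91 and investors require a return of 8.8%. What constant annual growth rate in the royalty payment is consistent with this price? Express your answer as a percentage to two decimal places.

7.02%

P = D₀(1+g)/(r−g) ⇒ P(r−g) = D₀(1+g) ⇒ g(P+D₀) = P·r − D₀
g = (P·r − D₀)/(P + D₀) = ($81,071.91×0.088 − $1,350.00) / ($81,071.91 + $1,350.00) = 0.070179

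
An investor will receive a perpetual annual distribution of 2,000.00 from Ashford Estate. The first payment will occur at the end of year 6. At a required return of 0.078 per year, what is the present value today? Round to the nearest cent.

Value at end of year 5: C / r = 2,000.00 / 0.078 = 25,641.0256
Discount to today: PV = 25,641.0256 / (1 + 0.078)^5 = 25,641.0256 / 1.455773 = 17,613.33

17613.33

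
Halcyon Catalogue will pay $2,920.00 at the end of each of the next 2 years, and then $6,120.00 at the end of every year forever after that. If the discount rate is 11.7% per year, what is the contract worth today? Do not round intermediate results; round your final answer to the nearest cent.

PV of 2-year annuity: $2,920.00 × [1 − (1+0.117)^−2] / 0.117 = 4954.47183
Perpetuity value at year 2: $6,120.00 / 0.117 = 52307.69231
PV of perpetuity: 52307.69231 / (1+0.117)^2 = 41923.66231
Total PV = 4954.47183 + 41923.66231 = 46878.13414

$46878.13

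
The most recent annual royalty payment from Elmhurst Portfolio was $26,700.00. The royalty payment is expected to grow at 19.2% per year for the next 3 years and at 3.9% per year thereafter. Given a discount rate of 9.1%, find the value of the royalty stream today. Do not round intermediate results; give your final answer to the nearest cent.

D_1 = 31826.40000
D_2 = 37937.06880
D_3 = 45220.98601
Terminal value at year 3: TV = D_3×(1+g_2)/(r−g_2) = 46984.60446/0.052 = 903550.08585
P_0 = D_1/(1+r)^1 + D_2/(1+r)^2 + D_3/(1+r)^3 + TV/(1+r)^3
    = 29171.76902 + 31872.36358 + 34822.96736 + 695789.67481 = 791656.77478

$791656.77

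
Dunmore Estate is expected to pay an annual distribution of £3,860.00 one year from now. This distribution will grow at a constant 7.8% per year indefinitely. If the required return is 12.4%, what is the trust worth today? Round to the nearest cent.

£83913.04

Growing perpetuity: P = D₁ / (r − g) = £3,860.0000 / (0.124 − 0.078) = £83,913.04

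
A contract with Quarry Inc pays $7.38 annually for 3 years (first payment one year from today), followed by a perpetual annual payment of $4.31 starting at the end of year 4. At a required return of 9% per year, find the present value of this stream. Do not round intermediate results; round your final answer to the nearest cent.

PV of 3-year annuity: $7.38 × [1 − (1+0.09)^−3] / 0.09 = 18.68095
Perpetuity value at year 3: $4.31 / 0.09 = 47.88889
PV of perpetuity: 47.88889 / (1+0.09)^3 = 36.97901
Total PV = 18.68095 + 36.97901 = 55.65996

$55.66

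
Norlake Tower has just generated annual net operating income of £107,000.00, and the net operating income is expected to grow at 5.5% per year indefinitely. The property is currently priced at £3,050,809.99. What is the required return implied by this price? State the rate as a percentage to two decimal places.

9.20%

D₁ = £107,000.00 × 1.055 = £112,885.0000
P = D₁/(r − g) ⇒ r = D₁/P + g = £112,885.0000/£3,050,809.99 + 0.055 = 0.037002 + 0.055 = 0.092002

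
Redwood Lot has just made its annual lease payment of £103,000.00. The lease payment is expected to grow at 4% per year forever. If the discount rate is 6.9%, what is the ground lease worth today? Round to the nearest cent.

£3693793.10

D₁ = D₀ × (1 + g) = £103,000.00 × 1.04 = £107,120.0000
Growing perpetuity: P = D₁ / (r − g) = £107,120.0000 / (0.069 − 0.04) = £3,693,793.10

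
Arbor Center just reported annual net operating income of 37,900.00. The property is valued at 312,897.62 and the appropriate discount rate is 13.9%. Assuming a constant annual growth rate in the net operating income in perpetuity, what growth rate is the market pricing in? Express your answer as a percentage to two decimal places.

1.59%

P = D₀(1+g)/(r−g) ⇒ P(r−g) = D₀(1+g) ⇒ g(P+D₀) = P·r − D₀
g = (P·r − D₀)/(P + D₀) = (312,897.62×0.139 − 37,900.00) / (312,897.62 + 37,900.00) = 0.015943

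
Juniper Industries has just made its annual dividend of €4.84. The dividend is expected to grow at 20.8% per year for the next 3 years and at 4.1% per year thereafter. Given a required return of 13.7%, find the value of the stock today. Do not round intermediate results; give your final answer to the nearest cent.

D_1 = 5.84672
D_2 = 7.06284
D_3 = 8.53191
Terminal value at year 3: TV = D_3×(1+g_2)/(r−g_2) = 8.88172/0.096 = 92.51788
P_0 = D_1/(1+r)^1 + D_2/(1+r)^2 + D_3/(1+r)^3 + TV/(1+r)^3
    = 5.14223 + 5.46334 + 5.80450 + 62.94254 = 79.35261

€79.35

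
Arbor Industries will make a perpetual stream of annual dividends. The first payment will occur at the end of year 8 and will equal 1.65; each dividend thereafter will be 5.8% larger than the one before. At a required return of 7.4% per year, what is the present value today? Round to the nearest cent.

Value at end of year 7: C₁ / (r − g) = 1.65 / (0.074 − 0.058) = 103.1250
Discount to today: PV = 103.1250 / (1 + 0.074)^7 = 103.1250 / 1.648276 = 62.57

62.57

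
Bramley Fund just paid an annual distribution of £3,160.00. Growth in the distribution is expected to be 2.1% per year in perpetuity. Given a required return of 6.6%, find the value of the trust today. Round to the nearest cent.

£71696.89

D₁ = D₀ × (1 + g) = £3,160.00 × 1.021 = £3,226.3600
Growing perpetuity: P = D₁ / (r − g) = £3,226.3600 / (0.066 − 0.021) = £71,696.89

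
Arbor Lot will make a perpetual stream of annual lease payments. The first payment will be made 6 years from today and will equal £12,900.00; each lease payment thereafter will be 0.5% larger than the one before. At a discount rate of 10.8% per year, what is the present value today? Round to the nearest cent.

£74998.69

Value at end of year 5: C₁ / (r − g) = £12,900.00 / (0.108 − 0.005) = £125,242.7184
Discount to today: PV = £125,242.7184 / (1 + 0.108)^5 = £125,242.7184 / 1.669932 = £74,998.69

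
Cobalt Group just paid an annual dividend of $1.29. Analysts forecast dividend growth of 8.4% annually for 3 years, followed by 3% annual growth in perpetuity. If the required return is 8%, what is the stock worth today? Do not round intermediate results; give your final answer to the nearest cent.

$30.77

D_1 = 1.39836
D_2 = 1.51582
D_3 = 1.64315
Terminal value at year 3: TV = D_3×(1+g_2)/(r−g_2) = 1.69245/0.05 = 33.84892
P_0 = D_1/(1+r)^1 + D_2/(1+r)^2 + D_3/(1+r)^3 + TV/(1+r)^3
    = 1.29478 + 1.29957 + 1.30439 + 26.87036 = 30.76910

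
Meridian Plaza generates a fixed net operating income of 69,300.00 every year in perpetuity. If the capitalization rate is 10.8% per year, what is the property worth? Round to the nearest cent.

641666.67

Level perpetuity: PV = C / r = 69,300.00 / 0.108 = 641,666.67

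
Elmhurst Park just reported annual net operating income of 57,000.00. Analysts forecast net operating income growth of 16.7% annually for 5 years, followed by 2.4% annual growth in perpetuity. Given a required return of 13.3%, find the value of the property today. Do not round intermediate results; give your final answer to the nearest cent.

D_1 = 66519.00000
D_2 = 77627.67300
D_3 = 90591.49439
D_4 = 105720.27395
D_5 = 123375.55970
Terminal value at year 5: TV = D_5×(1+g_2)/(r−g_2) = 126336.57314/0.109 = 1159051.12970
P_0 = D_1/(1+r)^1 + D_2/(1+r)^2 + D_3/(1+r)^3 + D_4/(1+r)^4 + D_5/(1+r)^5 + TV/(1+r)^5
    = 58710.50309 + 60472.33637 + 62287.04020 + 64156.20115 + 66081.45344 + 620801.91122 = 932509.44546

932509.45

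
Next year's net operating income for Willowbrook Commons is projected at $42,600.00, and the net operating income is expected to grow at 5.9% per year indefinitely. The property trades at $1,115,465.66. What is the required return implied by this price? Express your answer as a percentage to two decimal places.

P = D₁/(r − g) ⇒ r = D₁/P + g = $42,600.0000/$1,115,465.66 + 0.059 = 0.038190 + 0.059 = 0.097190

9.72%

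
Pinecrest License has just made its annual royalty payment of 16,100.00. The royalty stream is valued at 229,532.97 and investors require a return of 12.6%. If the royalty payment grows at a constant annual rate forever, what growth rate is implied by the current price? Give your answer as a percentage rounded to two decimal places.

5.22%

P = D₀(1+g)/(r−g) ⇒ P(r−g) = D₀(1+g) ⇒ g(P+D₀) = P·r − D₀
g = (P·r − D₀)/(P + D₀) = (229,532.97×0.126 − 16,100.00) / (229,532.97 + 16,100.00) = 0.052196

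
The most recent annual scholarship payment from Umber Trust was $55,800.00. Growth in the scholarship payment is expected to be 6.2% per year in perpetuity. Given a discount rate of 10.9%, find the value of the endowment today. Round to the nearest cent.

D₁ = D₀ × (1 + g) = $55,800.00 × 1.062 = $59,259.6000
Growing perpetuity: P = D₁ / (r − g) = $59,259.6000 / (0.109 − 0.062) = $1,260,842.55

$1260842.55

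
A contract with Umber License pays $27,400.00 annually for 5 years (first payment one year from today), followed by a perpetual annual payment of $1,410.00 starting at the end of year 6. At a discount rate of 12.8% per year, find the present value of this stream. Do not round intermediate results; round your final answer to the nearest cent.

PV of 5-year annuity: $27,400.00 × [1 − (1+0.128)^−5] / 0.128 = 96844.28735
Perpetuity value at year 5: $1,410.00 / 0.128 = 11015.62500
PV of perpetuity: 11015.62500 / (1+0.128)^5 = 6032.03211
Total PV = 96844.28735 + 6032.03211 = 102876.31946

$102876.32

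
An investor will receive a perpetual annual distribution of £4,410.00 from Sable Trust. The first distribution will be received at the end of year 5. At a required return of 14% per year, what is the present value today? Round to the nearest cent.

£18650.53

Value at end of year 4: C / r = £4,410.00 / 0.14 = £31,500.0000
Discount to today: PV = £31,500.0000 / (1 + 0.14)^4 = £31,500.0000 / 1.688960 = £18,650.53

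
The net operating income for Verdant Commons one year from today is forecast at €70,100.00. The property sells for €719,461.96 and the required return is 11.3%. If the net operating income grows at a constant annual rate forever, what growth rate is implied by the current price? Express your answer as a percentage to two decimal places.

P = D₁/(r−g) ⇒ g = r − D₁/P = 0.113 − €70,100.00/€719,461.96 = 0.015566

1.56%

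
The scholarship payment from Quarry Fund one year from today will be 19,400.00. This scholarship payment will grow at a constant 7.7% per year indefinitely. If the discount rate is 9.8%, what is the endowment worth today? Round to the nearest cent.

Growing perpetuity: P = D₁ / (r − g) = 19,400.0000 / (0.098 − 0.077) = 923,809.52

923809.52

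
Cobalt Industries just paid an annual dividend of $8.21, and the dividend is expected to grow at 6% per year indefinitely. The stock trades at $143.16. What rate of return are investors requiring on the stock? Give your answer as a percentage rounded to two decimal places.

12.08%

D₁ = $8.21 × 1.06 = $8.7026
P = D₁/(r − g) ⇒ r = D₁/P + g = $8.7026/$143.16 + 0.06 = 0.060789 + 0.06 = 0.120789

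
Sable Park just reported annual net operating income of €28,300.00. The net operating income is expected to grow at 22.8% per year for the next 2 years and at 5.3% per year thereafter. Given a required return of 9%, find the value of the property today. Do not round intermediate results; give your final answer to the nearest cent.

D_1 = 34752.40000
D_2 = 42675.94720
Terminal value at year 2: TV = D_2×(1+g_2)/(r−g_2) = 44937.77240/0.037 = 1214534.38923
P_0 = D_1/(1+r)^1 + D_2/(1+r)^2 + TV/(1+r)^2
    = 31882.93578 + 35919.49095 + 1022249.29655 = 1090051.72328

€1090051.72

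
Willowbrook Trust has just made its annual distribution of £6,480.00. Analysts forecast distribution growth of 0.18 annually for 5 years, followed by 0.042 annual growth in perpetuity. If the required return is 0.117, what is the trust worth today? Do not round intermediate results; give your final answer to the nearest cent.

£156759.72

D_1 = 7646.40000
D_2 = 9022.75200
D_3 = 10646.84736
D_4 = 12563.27988
D_5 = 14824.67026
Terminal value at year 5: TV = D_5×(1+g_2)/(r−g_2) = 15447.30642/0.075 = 205964.08554
P_0 = D_1/(1+r)^1 + D_2/(1+r)^2 + D_3/(1+r)^3 + D_4/(1+r)^4 + D_5/(1+r)^5 + TV/(1+r)^5
    = 6845.47896 + 7231.57133 + 7639.43972 + 8070.31233 + 8525.48661 + 118447.42735 = 156759.71631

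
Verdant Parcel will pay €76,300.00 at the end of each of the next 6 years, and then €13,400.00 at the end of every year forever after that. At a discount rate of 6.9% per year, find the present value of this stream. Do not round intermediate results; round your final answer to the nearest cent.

PV of 6-year annuity: €76,300.00 × [1 − (1+0.069)^−6] / 0.069 = 364812.44361
Perpetuity value at year 6: €13,400.00 / 0.069 = 194202.89855
PV of perpetuity: 194202.89855 / (1+0.069)^6 = 130133.60963
Total PV = 364812.44361 + 130133.60963 = 494946.05324

€494946.05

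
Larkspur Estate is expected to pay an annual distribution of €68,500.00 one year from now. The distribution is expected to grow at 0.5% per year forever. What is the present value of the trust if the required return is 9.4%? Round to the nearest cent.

€769662.92

Growing perpetuity: P = D₁ / (r − g) = €68,500.0000 / (0.094 − 0.005) = €769,662.92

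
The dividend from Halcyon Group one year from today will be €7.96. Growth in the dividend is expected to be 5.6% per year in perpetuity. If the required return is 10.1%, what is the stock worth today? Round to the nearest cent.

€176.89

Growing perpetuity: P = D₁ / (r − g) = €7.9600 / (0.101 − 0.056) = €176.89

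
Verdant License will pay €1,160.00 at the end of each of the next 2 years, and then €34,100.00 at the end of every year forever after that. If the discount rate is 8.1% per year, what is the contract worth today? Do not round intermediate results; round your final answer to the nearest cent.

PV of 2-year annuity: €1,160.00 × [1 − (1+0.081)^−2] / 0.081 = 2065.75438
Perpetuity value at year 2: €34,100.00 / 0.081 = 420987.65432
PV of perpetuity: 420987.65432 / (1+0.081)^2 = 360261.59894
Total PV = 2065.75438 + 360261.59894 = 362327.35332

€362327.35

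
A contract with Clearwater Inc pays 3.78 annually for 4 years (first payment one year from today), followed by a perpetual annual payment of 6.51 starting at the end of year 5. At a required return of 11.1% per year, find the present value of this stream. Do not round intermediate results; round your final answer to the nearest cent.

50.20

PV of 4-year annuity: 3.78 × [1 − (1+0.111)^−4] / 0.111 = 11.70225
Perpetuity value at year 4: 6.51 / 0.111 = 58.64865
PV of perpetuity: 58.64865 / (1+0.111)^4 = 38.49477
Total PV = 11.70225 + 38.49477 = 50.19702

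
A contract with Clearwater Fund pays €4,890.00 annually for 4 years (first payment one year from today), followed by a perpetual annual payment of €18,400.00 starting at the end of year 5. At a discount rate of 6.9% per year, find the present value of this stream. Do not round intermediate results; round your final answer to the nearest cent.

€220801.95

PV of 4-year annuity: €4,890.00 × [1 − (1+0.069)^−4] / 0.069 = 16600.92403
Perpetuity value at year 4: €18,400.00 / 0.069 = 266666.66667
PV of perpetuity: 266666.66667 / (1+0.069)^4 = 204201.02204
Total PV = 16600.92403 + 204201.02204 = 220801.94608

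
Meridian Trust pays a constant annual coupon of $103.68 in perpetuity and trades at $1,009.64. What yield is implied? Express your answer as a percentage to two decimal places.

P = C/r ⇒ r = C/P = $103.68/$1,009.64 = 0.102690

10.27%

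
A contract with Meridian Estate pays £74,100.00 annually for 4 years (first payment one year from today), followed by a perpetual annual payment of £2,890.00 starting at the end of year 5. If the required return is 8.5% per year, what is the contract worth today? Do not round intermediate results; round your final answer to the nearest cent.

PV of 4-year annuity: £74,100.00 × [1 − (1+0.085)^−4] / 0.085 = 242721.71219
Perpetuity value at year 4: £2,890.00 / 0.085 = 34000.00000
PV of perpetuity: 34000.00000 / (1+0.085)^4 = 24533.52567
Total PV = 242721.71219 + 24533.52567 = 267255.23785

£267255.24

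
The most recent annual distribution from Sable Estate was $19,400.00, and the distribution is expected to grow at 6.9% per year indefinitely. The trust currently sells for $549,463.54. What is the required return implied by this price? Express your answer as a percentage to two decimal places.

D₁ = $19,400.00 × 1.069 = $20,738.6000
P = D₁/(r − g) ⇒ r = D₁/P + g = $20,738.6000/$549,463.54 + 0.069 = 0.037743 + 0.069 = 0.106743

10.67%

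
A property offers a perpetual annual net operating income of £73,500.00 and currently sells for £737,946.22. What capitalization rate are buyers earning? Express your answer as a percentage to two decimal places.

9.96%

P = C/r ⇒ r = C/P = £73,500.00/£737,946.22 = 0.099601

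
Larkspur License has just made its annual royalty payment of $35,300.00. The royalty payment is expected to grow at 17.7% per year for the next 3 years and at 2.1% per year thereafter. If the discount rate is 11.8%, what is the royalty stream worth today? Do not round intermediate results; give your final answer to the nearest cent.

$551019.22

D_1 = 41548.10000
D_2 = 48902.11370
D_3 = 57557.78782
Terminal value at year 3: TV = D_3×(1+g_2)/(r−g_2) = 58766.50137/0.097 = 605840.22030
P_0 = D_1/(1+r)^1 + D_2/(1+r)^2 + D_3/(1+r)^3 + TV/(1+r)^3
    = 37162.88014 + 39124.06970 + 41188.75675 + 433543.51172 = 551019.21831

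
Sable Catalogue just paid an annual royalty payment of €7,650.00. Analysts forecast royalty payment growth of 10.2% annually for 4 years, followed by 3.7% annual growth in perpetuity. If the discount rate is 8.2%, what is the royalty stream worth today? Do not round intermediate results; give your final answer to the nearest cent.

D_1 = 8430.30000
D_2 = 9290.19060
D_3 = 10237.79004
D_4 = 11282.04463
Terminal value at year 4: TV = D_4×(1+g_2)/(r−g_2) = 11699.48028/0.045 = 259988.45059
P_0 = D_1/(1+r)^1 + D_2/(1+r)^2 + D_3/(1+r)^3 + D_4/(1+r)^4 + TV/(1+r)^4
    = 7791.40481 + 7935.42338 + 8082.10403 + 8231.49597 + 189690.25168 = 221730.67987

€221730.68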